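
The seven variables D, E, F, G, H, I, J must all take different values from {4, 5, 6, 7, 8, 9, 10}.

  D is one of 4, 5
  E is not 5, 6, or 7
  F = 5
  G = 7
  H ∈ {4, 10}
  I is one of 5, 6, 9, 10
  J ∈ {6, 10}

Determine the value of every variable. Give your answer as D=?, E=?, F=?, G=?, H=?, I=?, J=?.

D=4, E=8, F=5, G=7, H=10, I=9, J=6

F has just one choice, so F = 5. Eliminate 5 elsewhere: D, I.
G's domain is down to {7}, so G = 7.
D's domain is down to {4}, so D = 4. Eliminate 4 elsewhere: E, H.
H has just one choice, so H = 10. Strike 10 from E, I, J.
J must be 6 (only option left). Eliminate 6 elsewhere: I.
I's domain is down to {9}, so I = 9. Strike 9 from E.
E must be 8 (only option left).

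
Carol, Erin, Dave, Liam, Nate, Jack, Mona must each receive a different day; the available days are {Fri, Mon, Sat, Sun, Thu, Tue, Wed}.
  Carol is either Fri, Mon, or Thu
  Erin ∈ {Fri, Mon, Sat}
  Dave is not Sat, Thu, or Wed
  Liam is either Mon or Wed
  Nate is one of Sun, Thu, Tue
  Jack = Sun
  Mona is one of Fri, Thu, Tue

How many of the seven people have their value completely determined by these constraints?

Jack's domain is down to {Sun}, so Jack = Sun. Strike Sun from Dave, Nate.
The 6 still-open variables together cover exactly {Fri, Mon, Sat, Thu, Tue, Wed} — 6 values for 6 variables — and Sat appears only in Erin's list, so Erin = Sat.
The 5 still-open variables draw from only 5 values {Fri, Mon, Thu, Tue, Wed}, so each is used; only Liam can be Wed, hence Liam = Wed.
Determined: Erin=Sat, Liam=Wed, Jack=Sun. The other people each still have more than one consistent value. That makes 3.

3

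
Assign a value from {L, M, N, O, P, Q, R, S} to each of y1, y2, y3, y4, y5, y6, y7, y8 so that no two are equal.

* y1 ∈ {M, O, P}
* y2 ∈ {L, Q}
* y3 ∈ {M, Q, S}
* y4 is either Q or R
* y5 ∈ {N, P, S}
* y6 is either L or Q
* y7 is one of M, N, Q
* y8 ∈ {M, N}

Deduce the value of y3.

The 8 variables draw from only 8 values {L, M, N, O, P, Q, R, S}, so each is used; only y1 can be O, hence y1 = O.
Among the 7 still-open variables, P fits only y5 (and all 7 values in {L, M, N, P, Q, R, S} must be used), so y5 = P.
The 6 still-open variables together cover exactly {L, M, N, Q, R, S} — 6 values for 6 variables — and R appears only in y4's list, so y4 = R.
Among the 5 still-open variables, S fits only y3 (and all 5 values in {L, M, N, Q, S} must be used), so y3 = S.

S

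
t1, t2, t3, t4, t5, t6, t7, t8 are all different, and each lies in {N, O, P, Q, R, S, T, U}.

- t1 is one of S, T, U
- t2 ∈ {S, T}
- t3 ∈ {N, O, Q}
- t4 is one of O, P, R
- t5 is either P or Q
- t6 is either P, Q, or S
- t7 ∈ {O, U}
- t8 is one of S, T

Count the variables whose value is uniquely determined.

4

The 8 variables together cover exactly {N, O, P, Q, R, S, T, U} — 8 values for 8 variables — and N appears only in t3's list, so t3 = N.
The 7 still-open variables draw from only 7 values {O, P, Q, R, S, T, U}, so each is used; only t4 can be R, hence t4 = R.
The 6 still-open variables draw from only 6 values {O, P, Q, S, T, U}, so each is used; only t7 can be O, hence t7 = O.
The 5 still-open variables together cover exactly {P, Q, S, T, U} — 5 values for 5 variables — and U appears only in t1's list, so t1 = U.
The 2 variables t2 and t8 are confined to {S, T}, which locks those values in; drop them from t6.
Determined: t1=U, t3=N, t4=R, t7=O. The other variables each still have more than one consistent value. That makes 4.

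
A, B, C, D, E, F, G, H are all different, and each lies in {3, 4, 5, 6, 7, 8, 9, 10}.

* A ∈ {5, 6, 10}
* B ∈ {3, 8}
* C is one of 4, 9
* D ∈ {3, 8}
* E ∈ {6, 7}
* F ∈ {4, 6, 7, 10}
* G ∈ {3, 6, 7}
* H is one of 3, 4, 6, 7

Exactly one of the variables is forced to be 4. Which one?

H

The 8 variables draw from only 8 values {3, 4, 5, 6, 7, 8, 9, 10}, so each is used; only A can be 5, hence A = 5.
The 7 still-open variables together cover exactly {3, 4, 6, 7, 8, 9, 10} — 7 values for 7 variables — and 9 appears only in C's list, so C = 9.
Among the 6 still-open variables, 10 fits only F (and all 6 values in {3, 4, 6, 7, 8, 10} must be used), so F = 10.
The 5 still-open variables draw from only 5 values {3, 4, 6, 7, 8}, so each is used; only H can be 4, hence H = 4.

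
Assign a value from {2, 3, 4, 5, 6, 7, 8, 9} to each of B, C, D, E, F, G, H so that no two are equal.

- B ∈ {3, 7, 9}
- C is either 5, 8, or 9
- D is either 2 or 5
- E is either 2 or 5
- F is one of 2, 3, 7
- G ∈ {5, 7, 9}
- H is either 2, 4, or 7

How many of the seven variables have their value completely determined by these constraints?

Among the 7 variables, 4 fits only H (and all 7 values in {2, 3, 4, 5, 7, 8, 9} must be used), so H = 4.
The 6 still-open variables together cover exactly {2, 3, 5, 7, 8, 9} — 6 values for 6 variables — and 8 appears only in C's list, so C = 8.
D and E between them cover only {2, 5} — a naked pair. Remove those values from F, G.
Determined: C=8, H=4. The other variables each still have more than one consistent value. That makes 2.

2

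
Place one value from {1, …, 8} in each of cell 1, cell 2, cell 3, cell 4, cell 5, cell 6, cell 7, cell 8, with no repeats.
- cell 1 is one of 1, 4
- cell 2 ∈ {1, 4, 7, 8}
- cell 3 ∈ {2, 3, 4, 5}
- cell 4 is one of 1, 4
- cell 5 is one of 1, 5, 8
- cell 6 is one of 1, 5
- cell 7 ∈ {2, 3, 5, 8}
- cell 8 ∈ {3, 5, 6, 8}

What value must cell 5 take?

8

Among the 8 variables, 6 fits only cell 8 (and all 8 values in {1, 2, 3, 4, 5, 6, 7, 8} must be used), so cell 8 = 6.
Among the 7 still-open variables, 7 fits only cell 2 (and all 7 values in {1, 2, 3, 4, 5, 7, 8} must be used), so cell 2 = 7.
The 2 variables cell 1 and cell 4 are confined to {1, 4}, which locks those values in; drop them from cell 3, cell 5, cell 6.
cell 6's domain is down to {5}, so cell 6 = 5. Remove 5 from cell 3, cell 5, cell 7.
So cell 5 = 8.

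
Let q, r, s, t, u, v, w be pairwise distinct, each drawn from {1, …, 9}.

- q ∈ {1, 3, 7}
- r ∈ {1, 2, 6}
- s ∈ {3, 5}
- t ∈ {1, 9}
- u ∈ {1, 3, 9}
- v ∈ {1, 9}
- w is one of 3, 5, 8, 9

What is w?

The 2 variables t and v are confined to {1, 9}, which locks those values in; drop them from q, r, u, w.
u must be 3 (only option left). Strike 3 from q, s, w.
That leaves q = 7.
s has just one choice, so s = 5. Strike 5 from w.
So w = 8.

8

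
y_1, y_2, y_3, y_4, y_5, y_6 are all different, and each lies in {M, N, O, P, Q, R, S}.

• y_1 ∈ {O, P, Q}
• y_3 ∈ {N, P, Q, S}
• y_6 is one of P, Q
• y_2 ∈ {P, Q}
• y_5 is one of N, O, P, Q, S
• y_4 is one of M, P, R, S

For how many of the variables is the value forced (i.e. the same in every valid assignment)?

y_2 and y_6 share exactly the 2 values {P, Q}; by pigeonhole those values go to them, so strike P, Q from y_1, y_3, y_4, y_5.
y_1 has just one choice, so y_1 = O. So y_5 can't be O.
The 2 variables y_3 and y_5 are confined to {N, S}, which locks those values in; drop them from y_4.
Determined: y_1=O. The other variables each still have more than one consistent value. That makes 1.

1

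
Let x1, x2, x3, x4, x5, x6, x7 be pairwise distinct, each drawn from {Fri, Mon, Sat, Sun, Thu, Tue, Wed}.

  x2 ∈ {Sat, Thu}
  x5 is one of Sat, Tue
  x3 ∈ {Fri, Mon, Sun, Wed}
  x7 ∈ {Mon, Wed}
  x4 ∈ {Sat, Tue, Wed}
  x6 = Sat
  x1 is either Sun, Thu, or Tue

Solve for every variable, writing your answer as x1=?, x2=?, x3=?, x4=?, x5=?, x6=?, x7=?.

x6's domain is down to {Sat}, so x6 = Sat. So x2, x4, x5 can't be Sat.
x2 must be Thu (only option left). Remove Thu from x1.
x5's domain is down to {Tue}, so x5 = Tue. Remove Tue from x1, x4.
x1's domain is down to {Sun}, so x1 = Sun. Eliminate Sun elsewhere: x3.
That leaves x4 = Wed. So x3, x7 can't be Wed.
That leaves x7 = Mon. Remove Mon from x3.
x3's domain is down to {Fri}, so x3 = Fri.

x1=Sun, x2=Thu, x3=Fri, x4=Wed, x5=Tue, x6=Sat, x7=Mon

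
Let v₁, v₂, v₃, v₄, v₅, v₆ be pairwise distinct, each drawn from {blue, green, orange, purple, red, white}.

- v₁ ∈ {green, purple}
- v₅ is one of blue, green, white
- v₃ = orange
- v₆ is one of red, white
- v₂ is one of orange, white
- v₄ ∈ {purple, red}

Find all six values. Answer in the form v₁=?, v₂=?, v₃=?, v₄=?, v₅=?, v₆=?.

v₃ has just one choice, so v₃ = orange. Eliminate orange elsewhere: v₂.
v₂ must be white (only option left). Eliminate white elsewhere: v₅, v₆.
v₆'s domain is down to {red}, so v₆ = red. So v₄ can't be red.
v₄ must be purple (only option left). Eliminate purple elsewhere: v₁.
v₁ has just one choice, so v₁ = green. So v₅ can't be green.
v₅'s domain is down to {blue}, so v₅ = blue.

v₁=green, v₂=white, v₃=orange, v₄=purple, v₅=blue, v₆=red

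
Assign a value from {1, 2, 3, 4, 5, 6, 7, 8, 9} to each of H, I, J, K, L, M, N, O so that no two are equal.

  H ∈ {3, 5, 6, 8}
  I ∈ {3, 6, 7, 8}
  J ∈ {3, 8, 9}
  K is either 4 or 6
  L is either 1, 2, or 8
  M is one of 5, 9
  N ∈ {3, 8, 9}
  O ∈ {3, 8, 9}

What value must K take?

4

J, N, O share exactly the 3 values {3, 8, 9}; by pigeonhole those values go to them, so strike 3, 8, 9 from H, I, L, M.
M has just one choice, so M = 5. Remove 5 from H.
H's domain is down to {6}, so H = 6. So I, K can't be 6.
So K = 4.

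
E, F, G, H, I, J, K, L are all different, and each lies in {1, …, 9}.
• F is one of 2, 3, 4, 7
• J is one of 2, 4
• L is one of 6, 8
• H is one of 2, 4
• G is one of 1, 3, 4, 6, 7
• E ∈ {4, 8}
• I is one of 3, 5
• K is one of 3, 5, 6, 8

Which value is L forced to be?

6

The 8 variables draw from only 8 values {1, 2, 3, 4, 5, 6, 7, 8}, so each is used; only G can be 1, hence G = 1.
Among the 7 still-open variables, 7 fits only F (and all 7 values in {2, 3, 4, 5, 6, 7, 8} must be used), so F = 7.
H and J share exactly the 2 values {2, 4}; by pigeonhole those values go to them, so strike 2, 4 from E.
E has just one choice, so E = 8. Remove 8 from K, L.
So L = 6.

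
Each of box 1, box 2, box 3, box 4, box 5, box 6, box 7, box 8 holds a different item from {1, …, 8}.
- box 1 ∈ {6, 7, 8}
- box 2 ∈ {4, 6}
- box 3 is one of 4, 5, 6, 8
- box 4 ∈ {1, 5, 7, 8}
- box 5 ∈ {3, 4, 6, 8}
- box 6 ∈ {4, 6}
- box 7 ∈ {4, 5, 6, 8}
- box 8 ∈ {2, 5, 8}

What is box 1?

The 8 variables draw from only 8 values {1, 2, 3, 4, 5, 6, 7, 8}, so each is used; only box 4 can be 1, hence box 4 = 1.
The 7 still-open variables together cover exactly {2, 3, 4, 5, 6, 7, 8} — 7 values for 7 variables — and 2 appears only in box 8's list, so box 8 = 2.
Among the 6 still-open variables, 3 fits only box 5 (and all 6 values in {3, 4, 5, 6, 7, 8} must be used), so box 5 = 3.
Among the 5 still-open variables, 7 fits only box 1 (and all 5 values in {4, 5, 6, 7, 8} must be used), so box 1 = 7.

7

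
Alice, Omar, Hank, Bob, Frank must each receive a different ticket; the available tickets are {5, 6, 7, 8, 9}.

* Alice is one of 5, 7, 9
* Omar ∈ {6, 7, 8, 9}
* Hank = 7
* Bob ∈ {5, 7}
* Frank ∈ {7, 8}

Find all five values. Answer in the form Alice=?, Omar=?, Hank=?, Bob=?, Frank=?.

Alice=9, Omar=6, Hank=7, Bob=5, Frank=8

Hank has just one choice, so Hank = 7. Strike 7 from Alice, Omar, Bob, Frank.
Bob's domain is down to {5}, so Bob = 5. Eliminate 5 elsewhere: Alice.
Frank's domain is down to {8}, so Frank = 8. Eliminate 8 elsewhere: Omar.
Alice must be 9 (only option left). So Omar can't be 9.
Omar has just one choice, so Omar = 6.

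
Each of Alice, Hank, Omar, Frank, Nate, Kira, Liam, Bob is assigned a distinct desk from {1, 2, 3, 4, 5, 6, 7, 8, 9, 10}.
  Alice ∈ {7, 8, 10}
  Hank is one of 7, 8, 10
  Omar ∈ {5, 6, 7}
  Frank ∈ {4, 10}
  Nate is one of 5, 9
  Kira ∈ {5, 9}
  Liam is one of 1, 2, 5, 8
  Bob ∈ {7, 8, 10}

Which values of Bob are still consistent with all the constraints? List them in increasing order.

The 2 variables Nate and Kira are confined to {5, 9}, which locks those values in; drop them from Omar, Liam.
Alice, Hank, Bob between them cover only {7, 8, 10} — a naked triple. Remove those values from Omar, Frank, Liam.
Omar's domain is down to {6}, so Omar = 6.
That leaves Frank = 4.
No further eliminations apply; Bob can still be any of 7, 8, 10.

7, 8, 10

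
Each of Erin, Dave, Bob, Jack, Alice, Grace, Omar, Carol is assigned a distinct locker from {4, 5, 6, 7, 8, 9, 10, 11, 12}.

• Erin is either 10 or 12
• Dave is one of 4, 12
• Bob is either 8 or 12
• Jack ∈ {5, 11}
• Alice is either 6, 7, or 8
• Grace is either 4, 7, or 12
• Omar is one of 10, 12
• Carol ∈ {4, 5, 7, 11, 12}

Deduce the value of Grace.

7

The 8 variables together cover exactly {4, 5, 6, 7, 8, 10, 11, 12} — 8 values for 8 variables — and 6 appears only in Alice's list, so Alice = 6.
The 7 still-open variables together cover exactly {4, 5, 7, 8, 10, 11, 12} — 7 values for 7 variables — and 8 appears only in Bob's list, so Bob = 8.
Erin and Omar between them cover only {10, 12} — a naked pair. Remove those values from Dave, Grace, Carol.
Dave's domain is down to {4}, so Dave = 4. Eliminate 4 elsewhere: Grace, Carol.
So Grace = 7.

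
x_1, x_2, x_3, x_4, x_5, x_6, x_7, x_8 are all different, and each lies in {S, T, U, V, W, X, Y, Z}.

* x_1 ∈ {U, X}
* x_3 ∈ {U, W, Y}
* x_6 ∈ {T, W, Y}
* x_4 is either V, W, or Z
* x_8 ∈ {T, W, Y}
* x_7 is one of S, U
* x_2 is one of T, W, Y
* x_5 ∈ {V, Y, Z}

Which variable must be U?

The 8 variables together cover exactly {S, T, U, V, W, X, Y, Z} — 8 values for 8 variables — and S appears only in x_7's list, so x_7 = S.
Among the 7 still-open variables, X fits only x_1 (and all 7 values in {T, U, V, W, X, Y, Z} must be used), so x_1 = X.
Among the 6 still-open variables, U fits only x_3 (and all 6 values in {T, U, V, W, Y, Z} must be used), so x_3 = U.

x_3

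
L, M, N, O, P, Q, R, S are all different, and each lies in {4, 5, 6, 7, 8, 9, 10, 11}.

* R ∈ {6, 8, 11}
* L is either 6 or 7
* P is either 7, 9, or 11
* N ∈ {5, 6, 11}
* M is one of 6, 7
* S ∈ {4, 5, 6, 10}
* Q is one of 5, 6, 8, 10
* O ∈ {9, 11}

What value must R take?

The 8 variables together cover exactly {4, 5, 6, 7, 8, 9, 10, 11} — 8 values for 8 variables — and 4 appears only in S's list, so S = 4.
Among the 7 still-open variables, 10 fits only Q (and all 7 values in {5, 6, 7, 8, 9, 10, 11} must be used), so Q = 10.
The 6 still-open variables together cover exactly {5, 6, 7, 8, 9, 11} — 6 values for 6 variables — and 5 appears only in N's list, so N = 5.
Among the 5 still-open variables, 8 fits only R (and all 5 values in {6, 7, 8, 9, 11} must be used), so R = 8.

8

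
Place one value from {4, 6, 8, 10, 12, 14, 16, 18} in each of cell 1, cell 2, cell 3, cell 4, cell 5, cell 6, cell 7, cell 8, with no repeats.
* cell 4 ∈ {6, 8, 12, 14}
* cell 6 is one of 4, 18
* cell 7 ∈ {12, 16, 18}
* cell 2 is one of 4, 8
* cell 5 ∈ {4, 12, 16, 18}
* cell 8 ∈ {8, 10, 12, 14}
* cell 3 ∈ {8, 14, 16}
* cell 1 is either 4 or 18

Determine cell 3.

14

Among the 8 variables, 6 fits only cell 4 (and all 8 values in {4, 6, 8, 10, 12, 14, 16, 18} must be used), so cell 4 = 6.
Among the 7 still-open variables, 10 fits only cell 8 (and all 7 values in {4, 8, 10, 12, 14, 16, 18} must be used), so cell 8 = 10.
The 6 still-open variables draw from only 6 values {4, 8, 12, 14, 16, 18}, so each is used; only cell 3 can be 14, hence cell 3 = 14.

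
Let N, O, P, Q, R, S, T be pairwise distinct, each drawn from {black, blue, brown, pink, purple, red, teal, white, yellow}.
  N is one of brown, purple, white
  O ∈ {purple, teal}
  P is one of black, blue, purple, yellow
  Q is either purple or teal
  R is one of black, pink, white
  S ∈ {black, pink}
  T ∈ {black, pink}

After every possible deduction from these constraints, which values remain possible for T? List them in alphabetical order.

The 2 variables O and Q are confined to {purple, teal}, which locks those values in; drop them from N, P.
S and T between them cover only {black, pink} — a naked pair. Remove those values from P, R.
R has just one choice, so R = white. So N can't be white.
N's domain is down to {brown}, so N = brown.
No further eliminations apply; T can still be any of black, pink.

black, pink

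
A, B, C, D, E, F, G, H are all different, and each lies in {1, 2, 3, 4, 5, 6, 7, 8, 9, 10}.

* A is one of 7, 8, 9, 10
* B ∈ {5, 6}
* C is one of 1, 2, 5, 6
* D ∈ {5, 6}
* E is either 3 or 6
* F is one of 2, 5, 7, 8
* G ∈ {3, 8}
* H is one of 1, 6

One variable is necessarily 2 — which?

C

B and D share exactly the 2 values {5, 6}; by pigeonhole those values go to them, so strike 5, 6 from C, E, F, H.
E has just one choice, so E = 3. Eliminate 3 elsewhere: G.
G has just one choice, so G = 8. Remove 8 from A, F.
H's domain is down to {1}, so H = 1. Eliminate 1 elsewhere: C.
So 2 goes to C.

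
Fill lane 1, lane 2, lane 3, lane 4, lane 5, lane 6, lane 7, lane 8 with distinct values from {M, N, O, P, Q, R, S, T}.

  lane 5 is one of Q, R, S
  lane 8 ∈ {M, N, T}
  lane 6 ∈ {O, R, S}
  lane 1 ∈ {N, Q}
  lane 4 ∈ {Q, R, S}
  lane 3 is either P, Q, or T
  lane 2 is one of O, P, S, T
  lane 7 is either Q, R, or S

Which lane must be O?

The 8 variables together cover exactly {M, N, O, P, Q, R, S, T} — 8 values for 8 variables — and M appears only in lane 8's list, so lane 8 = M.
The 7 still-open variables draw from only 7 values {N, O, P, Q, R, S, T}, so each is used; only lane 1 can be N, hence lane 1 = N.
lane 4, lane 5, lane 7 between them cover only {Q, R, S} — a naked triple. Remove those values from lane 2, lane 3, lane 6.
So O goes to lane 6.

lane 6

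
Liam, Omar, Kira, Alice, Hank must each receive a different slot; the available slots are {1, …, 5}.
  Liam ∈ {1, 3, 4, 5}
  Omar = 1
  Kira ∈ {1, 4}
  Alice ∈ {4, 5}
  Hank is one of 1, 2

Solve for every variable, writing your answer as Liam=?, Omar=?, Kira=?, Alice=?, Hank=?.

Liam=3, Omar=1, Kira=4, Alice=5, Hank=2

Omar must be 1 (only option left). Strike 1 from Liam, Kira, Hank.
Kira has just one choice, so Kira = 4. Remove 4 from Liam, Alice.
Alice's domain is down to {5}, so Alice = 5. Strike 5 from Liam.
Hank's domain is down to {2}, so Hank = 2.
That leaves Liam = 3.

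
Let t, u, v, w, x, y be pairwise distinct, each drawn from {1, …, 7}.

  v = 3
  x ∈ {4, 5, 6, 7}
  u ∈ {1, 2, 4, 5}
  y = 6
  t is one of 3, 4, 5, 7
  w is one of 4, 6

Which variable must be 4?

w

v has just one choice, so v = 3. Eliminate 3 elsewhere: t.
y has just one choice, so y = 6. Remove 6 from w, x.
So 4 goes to w.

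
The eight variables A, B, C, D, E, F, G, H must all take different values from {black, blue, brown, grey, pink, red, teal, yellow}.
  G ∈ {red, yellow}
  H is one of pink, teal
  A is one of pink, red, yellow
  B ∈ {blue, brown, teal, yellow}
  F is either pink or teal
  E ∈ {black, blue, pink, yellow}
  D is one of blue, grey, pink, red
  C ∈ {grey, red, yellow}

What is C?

grey

Among the 8 variables, black fits only E (and all 8 values in {black, blue, brown, grey, pink, red, teal, yellow} must be used), so E = black.
The 7 still-open variables draw from only 7 values {blue, brown, grey, pink, red, teal, yellow}, so each is used; only B can be brown, hence B = brown.
The 6 still-open variables draw from only 6 values {blue, grey, pink, red, teal, yellow}, so each is used; only D can be blue, hence D = blue.
Among the 5 still-open variables, grey fits only C (and all 5 values in {grey, pink, red, teal, yellow} must be used), so C = grey.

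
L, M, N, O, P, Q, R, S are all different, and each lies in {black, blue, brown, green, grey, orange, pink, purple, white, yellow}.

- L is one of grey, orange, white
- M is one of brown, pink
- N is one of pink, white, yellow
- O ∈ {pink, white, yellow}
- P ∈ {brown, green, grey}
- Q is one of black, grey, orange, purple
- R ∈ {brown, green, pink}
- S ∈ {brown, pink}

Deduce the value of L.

orange

M and S between them cover only {brown, pink} — a naked pair. Remove those values from N, O, P, R.
R has just one choice, so R = green. Remove green from P.
P's domain is down to {grey}, so P = grey. So L, Q can't be grey.
N and O share exactly the 2 values {white, yellow}; by pigeonhole those values go to them, so strike white, yellow from L.
So L = orange.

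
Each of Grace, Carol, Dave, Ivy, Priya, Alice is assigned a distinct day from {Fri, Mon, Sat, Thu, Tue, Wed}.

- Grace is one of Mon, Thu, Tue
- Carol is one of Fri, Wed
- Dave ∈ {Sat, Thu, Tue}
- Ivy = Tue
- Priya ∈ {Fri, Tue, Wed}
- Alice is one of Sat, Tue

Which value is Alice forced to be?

Ivy must be Tue (only option left). So Grace, Dave, Priya, Alice can't be Tue.
So Alice = Sat.

Sat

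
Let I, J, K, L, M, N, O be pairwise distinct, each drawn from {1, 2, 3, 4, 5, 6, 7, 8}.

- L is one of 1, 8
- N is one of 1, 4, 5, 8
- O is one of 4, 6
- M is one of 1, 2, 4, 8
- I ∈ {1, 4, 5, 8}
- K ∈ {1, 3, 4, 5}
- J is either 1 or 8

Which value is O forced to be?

6

The 7 variables draw from only 7 values {1, 2, 3, 4, 5, 6, 8}, so each is used; only M can be 2, hence M = 2.
The 6 still-open variables draw from only 6 values {1, 3, 4, 5, 6, 8}, so each is used; only K can be 3, hence K = 3.
Among the 5 still-open variables, 6 fits only O (and all 5 values in {1, 4, 5, 6, 8} must be used), so O = 6.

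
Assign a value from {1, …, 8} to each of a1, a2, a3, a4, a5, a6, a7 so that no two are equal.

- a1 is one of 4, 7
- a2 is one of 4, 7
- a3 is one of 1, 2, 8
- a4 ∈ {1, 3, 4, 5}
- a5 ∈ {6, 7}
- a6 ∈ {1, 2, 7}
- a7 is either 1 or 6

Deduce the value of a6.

The 2 variables a1 and a2 are confined to {4, 7}, which locks those values in; drop them from a4, a5, a6.
a5 must be 6 (only option left). Strike 6 from a7.
a7 must be 1 (only option left). Eliminate 1 elsewhere: a3, a4, a6.
So a6 = 2.

2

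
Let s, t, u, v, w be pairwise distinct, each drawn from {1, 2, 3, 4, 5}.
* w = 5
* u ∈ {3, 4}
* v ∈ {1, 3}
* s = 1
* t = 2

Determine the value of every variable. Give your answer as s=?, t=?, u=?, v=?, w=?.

s must be 1 (only option left). Eliminate 1 elsewhere: v.
t must be 2 (only option left).
v has just one choice, so v = 3. So u can't be 3.
w must be 5 (only option left).
That leaves u = 4.

s=1, t=2, u=4, v=3, w=5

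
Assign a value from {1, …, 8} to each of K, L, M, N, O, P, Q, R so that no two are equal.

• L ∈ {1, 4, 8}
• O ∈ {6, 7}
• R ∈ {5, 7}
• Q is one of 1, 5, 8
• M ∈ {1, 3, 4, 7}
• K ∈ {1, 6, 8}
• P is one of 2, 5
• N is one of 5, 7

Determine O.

The 8 variables together cover exactly {1, 2, 3, 4, 5, 6, 7, 8} — 8 values for 8 variables — and 2 appears only in P's list, so P = 2.
The 7 still-open variables together cover exactly {1, 3, 4, 5, 6, 7, 8} — 7 values for 7 variables — and 3 appears only in M's list, so M = 3.
Among the 6 still-open variables, 4 fits only L (and all 6 values in {1, 4, 5, 6, 7, 8} must be used), so L = 4.
N and R between them cover only {5, 7} — a naked pair. Remove those values from O, Q.
So O = 6.

6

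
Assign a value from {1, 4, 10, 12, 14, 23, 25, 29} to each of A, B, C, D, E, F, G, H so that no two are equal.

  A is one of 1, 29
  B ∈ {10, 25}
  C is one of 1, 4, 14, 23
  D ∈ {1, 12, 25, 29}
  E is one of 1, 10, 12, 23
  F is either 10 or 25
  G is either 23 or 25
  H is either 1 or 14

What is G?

Among the 8 variables, 4 fits only C (and all 8 values in {1, 4, 10, 12, 14, 23, 25, 29} must be used), so C = 4.
The 7 still-open variables together cover exactly {1, 10, 12, 14, 23, 25, 29} — 7 values for 7 variables — and 14 appears only in H's list, so H = 14.
B and F between them cover only {10, 25} — a naked pair. Remove those values from D, E, G.
So G = 23.

23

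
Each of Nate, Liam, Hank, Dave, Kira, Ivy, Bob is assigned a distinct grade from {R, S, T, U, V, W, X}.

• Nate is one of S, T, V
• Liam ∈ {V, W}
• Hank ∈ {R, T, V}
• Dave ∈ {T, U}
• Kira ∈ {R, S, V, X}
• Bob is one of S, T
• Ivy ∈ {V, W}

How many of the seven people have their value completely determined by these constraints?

3

The 7 variables together cover exactly {R, S, T, U, V, W, X} — 7 values for 7 variables — and U appears only in Dave's list, so Dave = U.
The 6 still-open variables draw from only 6 values {R, S, T, V, W, X}, so each is used; only Kira can be X, hence Kira = X.
The 5 still-open variables draw from only 5 values {R, S, T, V, W}, so each is used; only Hank can be R, hence Hank = R.
The 2 variables Liam and Ivy are confined to {V, W}, which locks those values in; drop them from Nate.
Determined: Hank=R, Dave=U, Kira=X. The other people each still have more than one consistent value. That makes 3.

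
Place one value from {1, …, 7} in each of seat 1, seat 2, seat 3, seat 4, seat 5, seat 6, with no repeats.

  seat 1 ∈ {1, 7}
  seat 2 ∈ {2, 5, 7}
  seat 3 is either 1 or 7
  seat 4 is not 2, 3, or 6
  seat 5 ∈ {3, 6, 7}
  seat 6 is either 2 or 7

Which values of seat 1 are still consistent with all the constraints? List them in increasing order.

The 2 variables seat 1 and seat 3 are confined to {1, 7}, which locks those values in; drop them from seat 2, seat 4, seat 5, seat 6.
seat 6 has just one choice, so seat 6 = 2. So seat 2 can't be 2.
seat 2's domain is down to {5}, so seat 2 = 5. So seat 4 can't be 5.
seat 4's domain is down to {4}, so seat 4 = 4.
No further eliminations apply; seat 1 can still be any of 1, 7.

1, 7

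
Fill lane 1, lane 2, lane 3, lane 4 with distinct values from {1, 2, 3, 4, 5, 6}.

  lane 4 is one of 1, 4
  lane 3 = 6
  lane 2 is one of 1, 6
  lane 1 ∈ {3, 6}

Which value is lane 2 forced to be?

1

lane 3 must be 6 (only option left). Eliminate 6 elsewhere: lane 1, lane 2.
So lane 2 = 1.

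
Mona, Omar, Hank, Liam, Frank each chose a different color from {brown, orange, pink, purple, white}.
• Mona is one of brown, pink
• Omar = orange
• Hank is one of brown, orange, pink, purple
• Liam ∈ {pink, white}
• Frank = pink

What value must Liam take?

white

Omar must be orange (only option left). Strike orange from Hank.
Frank has just one choice, so Frank = pink. So Mona, Hank, Liam can't be pink.
So Liam = white.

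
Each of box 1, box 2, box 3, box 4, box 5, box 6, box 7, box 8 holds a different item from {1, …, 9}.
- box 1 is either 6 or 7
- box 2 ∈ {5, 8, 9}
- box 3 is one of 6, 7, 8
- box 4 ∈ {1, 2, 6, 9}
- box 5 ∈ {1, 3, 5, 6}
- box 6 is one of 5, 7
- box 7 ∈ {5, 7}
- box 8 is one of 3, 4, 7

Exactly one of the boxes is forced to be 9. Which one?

box 2

The 2 variables box 6 and box 7 are confined to {5, 7}, which locks those values in; drop them from box 1, box 2, box 3, box 5, box 8.
box 1 has just one choice, so box 1 = 6. Remove 6 from box 3, box 4, box 5.
That leaves box 3 = 8. Eliminate 8 elsewhere: box 2.
So 9 goes to box 2.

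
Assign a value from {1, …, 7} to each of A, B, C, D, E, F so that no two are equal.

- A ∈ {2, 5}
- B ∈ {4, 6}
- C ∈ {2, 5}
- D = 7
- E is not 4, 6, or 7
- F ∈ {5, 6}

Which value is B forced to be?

4

D has just one choice, so D = 7.
The 2 variables A and C are confined to {2, 5}, which locks those values in; drop them from E, F.
That leaves F = 6. Remove 6 from B.
So B = 4.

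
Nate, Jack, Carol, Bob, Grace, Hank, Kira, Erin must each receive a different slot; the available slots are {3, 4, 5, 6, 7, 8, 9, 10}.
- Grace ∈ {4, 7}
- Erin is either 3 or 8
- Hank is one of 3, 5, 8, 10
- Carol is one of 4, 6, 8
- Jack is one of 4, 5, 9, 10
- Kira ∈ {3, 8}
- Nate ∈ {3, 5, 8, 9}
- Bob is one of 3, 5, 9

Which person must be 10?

The 8 variables together cover exactly {3, 4, 5, 6, 7, 8, 9, 10} — 8 values for 8 variables — and 6 appears only in Carol's list, so Carol = 6.
The 7 still-open variables together cover exactly {3, 4, 5, 7, 8, 9, 10} — 7 values for 7 variables — and 7 appears only in Grace's list, so Grace = 7.
The 6 still-open variables together cover exactly {3, 4, 5, 8, 9, 10} — 6 values for 6 variables — and 4 appears only in Jack's list, so Jack = 4.
Among the 5 still-open variables, 10 fits only Hank (and all 5 values in {3, 5, 8, 9, 10} must be used), so Hank = 10.

Hank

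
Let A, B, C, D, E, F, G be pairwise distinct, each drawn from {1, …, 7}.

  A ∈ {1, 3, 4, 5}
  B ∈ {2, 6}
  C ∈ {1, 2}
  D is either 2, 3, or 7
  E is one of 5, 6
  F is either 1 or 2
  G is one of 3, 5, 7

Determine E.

The 7 variables draw from only 7 values {1, 2, 3, 4, 5, 6, 7}, so each is used; only A can be 4, hence A = 4.
C and F share exactly the 2 values {1, 2}; by pigeonhole those values go to them, so strike 1, 2 from B, D.
B must be 6 (only option left). Remove 6 from E.
So E = 5.

5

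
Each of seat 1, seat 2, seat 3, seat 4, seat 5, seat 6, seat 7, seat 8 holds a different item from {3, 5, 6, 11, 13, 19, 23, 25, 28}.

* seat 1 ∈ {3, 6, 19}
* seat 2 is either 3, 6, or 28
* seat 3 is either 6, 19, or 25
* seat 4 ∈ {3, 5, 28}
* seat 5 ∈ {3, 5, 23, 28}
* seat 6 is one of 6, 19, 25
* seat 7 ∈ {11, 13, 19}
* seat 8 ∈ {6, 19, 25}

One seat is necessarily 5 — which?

seat 3, seat 6, seat 8 between them cover only {6, 19, 25} — a naked triple. Remove those values from seat 1, seat 2, seat 7.
seat 1 must be 3 (only option left). Strike 3 from seat 2, seat 4, seat 5.
seat 2 must be 28 (only option left). Eliminate 28 elsewhere: seat 4, seat 5.
So 5 goes to seat 4.

seat 4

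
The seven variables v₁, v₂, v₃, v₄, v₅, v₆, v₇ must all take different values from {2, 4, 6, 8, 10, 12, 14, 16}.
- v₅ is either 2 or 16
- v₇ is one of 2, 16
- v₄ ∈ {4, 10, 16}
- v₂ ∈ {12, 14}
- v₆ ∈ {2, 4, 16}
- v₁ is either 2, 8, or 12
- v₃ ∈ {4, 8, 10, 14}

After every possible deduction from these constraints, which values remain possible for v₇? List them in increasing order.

2, 16

v₅ and v₇ share exactly the 2 values {2, 16}; by pigeonhole those values go to them, so strike 2, 16 from v₁, v₄, v₆.
v₆ has just one choice, so v₆ = 4. Strike 4 from v₃, v₄.
v₄'s domain is down to {10}, so v₄ = 10. Eliminate 10 elsewhere: v₃.
No further eliminations apply; v₇ can still be any of 2, 16.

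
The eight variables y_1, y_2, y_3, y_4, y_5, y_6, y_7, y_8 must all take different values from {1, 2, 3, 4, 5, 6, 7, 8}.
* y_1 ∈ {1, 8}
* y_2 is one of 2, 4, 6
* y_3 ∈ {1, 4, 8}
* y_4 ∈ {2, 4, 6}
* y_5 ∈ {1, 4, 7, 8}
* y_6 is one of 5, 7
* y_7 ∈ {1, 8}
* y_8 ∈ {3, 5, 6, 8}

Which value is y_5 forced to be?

Among the 8 variables, 3 fits only y_8 (and all 8 values in {1, 2, 3, 4, 5, 6, 7, 8} must be used), so y_8 = 3.
The 7 still-open variables draw from only 7 values {1, 2, 4, 5, 6, 7, 8}, so each is used; only y_6 can be 5, hence y_6 = 5.
The 6 still-open variables together cover exactly {1, 2, 4, 6, 7, 8} — 6 values for 6 variables — and 7 appears only in y_5's list, so y_5 = 7.

7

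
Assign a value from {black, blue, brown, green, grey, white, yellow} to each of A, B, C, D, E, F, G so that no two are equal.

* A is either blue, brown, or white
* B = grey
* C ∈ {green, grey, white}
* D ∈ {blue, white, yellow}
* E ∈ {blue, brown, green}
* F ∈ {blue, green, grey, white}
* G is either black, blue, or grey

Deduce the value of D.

B must be grey (only option left). So C, F, G can't be grey.
The 6 still-open variables draw from only 6 values {black, blue, brown, green, white, yellow}, so each is used; only G can be black, hence G = black.
Among the 5 still-open variables, yellow fits only D (and all 5 values in {blue, brown, green, white, yellow} must be used), so D = yellow.

yellow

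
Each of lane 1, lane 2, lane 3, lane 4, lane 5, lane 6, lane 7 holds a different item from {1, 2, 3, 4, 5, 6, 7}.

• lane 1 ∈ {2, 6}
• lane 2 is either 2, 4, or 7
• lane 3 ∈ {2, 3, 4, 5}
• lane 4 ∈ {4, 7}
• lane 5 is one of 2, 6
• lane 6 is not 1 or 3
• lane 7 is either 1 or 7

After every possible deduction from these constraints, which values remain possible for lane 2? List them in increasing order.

The 7 variables together cover exactly {1, 2, 3, 4, 5, 6, 7} — 7 values for 7 variables — and 1 appears only in lane 7's list, so lane 7 = 1.
The 6 still-open variables together cover exactly {2, 3, 4, 5, 6, 7} — 6 values for 6 variables — and 3 appears only in lane 3's list, so lane 3 = 3.
The 5 still-open variables draw from only 5 values {2, 4, 5, 6, 7}, so each is used; only lane 6 can be 5, hence lane 6 = 5.
lane 1 and lane 5 between them cover only {2, 6} — a naked pair. Remove those values from lane 2.
No further eliminations apply; lane 2 can still be any of 4, 7.

4, 7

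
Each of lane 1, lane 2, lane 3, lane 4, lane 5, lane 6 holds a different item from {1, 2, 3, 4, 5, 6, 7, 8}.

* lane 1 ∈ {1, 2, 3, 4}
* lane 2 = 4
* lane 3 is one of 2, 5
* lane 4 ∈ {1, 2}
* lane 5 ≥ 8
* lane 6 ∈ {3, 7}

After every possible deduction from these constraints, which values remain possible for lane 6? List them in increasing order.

lane 2 has just one choice, so lane 2 = 4. Remove 4 from lane 1.
lane 5 must be 8 (only option left).
No further eliminations apply; lane 6 can still be any of 3, 7.

3, 7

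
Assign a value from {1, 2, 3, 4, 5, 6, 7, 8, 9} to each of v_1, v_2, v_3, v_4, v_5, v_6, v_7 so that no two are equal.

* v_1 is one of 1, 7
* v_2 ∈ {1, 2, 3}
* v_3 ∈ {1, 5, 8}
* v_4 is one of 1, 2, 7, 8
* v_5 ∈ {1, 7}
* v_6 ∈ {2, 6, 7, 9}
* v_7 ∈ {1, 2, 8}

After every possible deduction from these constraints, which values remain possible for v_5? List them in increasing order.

v_1 and v_5 between them cover only {1, 7} — a naked pair. Remove those values from v_2, v_3, v_4, v_6, v_7.
v_4 and v_7 between them cover only {2, 8} — a naked pair. Remove those values from v_2, v_3, v_6.
That leaves v_2 = 3.
That leaves v_3 = 5.
No further eliminations apply; v_5 can still be any of 1, 7.

1, 7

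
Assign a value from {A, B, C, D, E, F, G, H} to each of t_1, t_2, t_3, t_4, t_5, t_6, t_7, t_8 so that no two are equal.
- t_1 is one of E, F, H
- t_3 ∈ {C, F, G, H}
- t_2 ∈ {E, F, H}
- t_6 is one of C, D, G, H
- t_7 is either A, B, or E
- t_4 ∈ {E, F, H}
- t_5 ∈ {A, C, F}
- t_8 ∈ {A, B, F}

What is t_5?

C

The 8 variables together cover exactly {A, B, C, D, E, F, G, H} — 8 values for 8 variables — and D appears only in t_6's list, so t_6 = D.
Among the 7 still-open variables, G fits only t_3 (and all 7 values in {A, B, C, E, F, G, H} must be used), so t_3 = G.
The 6 still-open variables draw from only 6 values {A, B, C, E, F, H}, so each is used; only t_5 can be C, hence t_5 = C.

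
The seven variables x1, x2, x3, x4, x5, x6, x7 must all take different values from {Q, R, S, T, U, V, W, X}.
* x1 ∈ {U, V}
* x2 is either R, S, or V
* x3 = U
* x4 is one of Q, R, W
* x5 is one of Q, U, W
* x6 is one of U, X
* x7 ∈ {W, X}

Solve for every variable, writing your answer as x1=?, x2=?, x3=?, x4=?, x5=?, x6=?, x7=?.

x1=V, x2=S, x3=U, x4=R, x5=Q, x6=X, x7=W

x3 must be U (only option left). Eliminate U elsewhere: x1, x5, x6.
x6 has just one choice, so x6 = X. Remove X from x7.
That leaves x7 = W. So x4, x5 can't be W.
That leaves x1 = V. Eliminate V elsewhere: x2.
x5's domain is down to {Q}, so x5 = Q. Strike Q from x4.
x4's domain is down to {R}, so x4 = R. So x2 can't be R.
x2 must be S (only option left).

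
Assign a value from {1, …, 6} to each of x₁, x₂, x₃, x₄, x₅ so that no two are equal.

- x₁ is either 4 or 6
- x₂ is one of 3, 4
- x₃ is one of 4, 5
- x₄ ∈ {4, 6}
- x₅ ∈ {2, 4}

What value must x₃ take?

The 5 variables together cover exactly {2, 3, 4, 5, 6} — 5 values for 5 variables — and 2 appears only in x₅'s list, so x₅ = 2.
The 4 still-open variables draw from only 4 values {3, 4, 5, 6}, so each is used; only x₂ can be 3, hence x₂ = 3.
The 3 still-open variables draw from only 3 values {4, 5, 6}, so each is used; only x₃ can be 5, hence x₃ = 5.

5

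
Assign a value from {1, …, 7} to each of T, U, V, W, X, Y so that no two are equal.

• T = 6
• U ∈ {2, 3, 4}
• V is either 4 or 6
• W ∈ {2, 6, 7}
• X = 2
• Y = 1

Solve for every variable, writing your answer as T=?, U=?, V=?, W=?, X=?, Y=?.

T=6, U=3, V=4, W=7, X=2, Y=1

T has just one choice, so T = 6. So V, W can't be 6.
V must be 4 (only option left). Remove 4 from U.
X has just one choice, so X = 2. So U, W can't be 2.
Y must be 1 (only option left).
U's domain is down to {3}, so U = 3.
That leaves W = 7.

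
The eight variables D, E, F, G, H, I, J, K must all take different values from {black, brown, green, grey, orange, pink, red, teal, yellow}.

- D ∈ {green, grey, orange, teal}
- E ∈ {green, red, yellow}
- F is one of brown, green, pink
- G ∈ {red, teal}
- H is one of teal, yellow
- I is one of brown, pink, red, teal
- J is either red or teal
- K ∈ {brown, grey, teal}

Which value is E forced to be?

green

The 8 variables draw from only 8 values {brown, green, grey, orange, pink, red, teal, yellow}, so each is used; only D can be orange, hence D = orange.
The 7 still-open variables together cover exactly {brown, green, grey, pink, red, teal, yellow} — 7 values for 7 variables — and grey appears only in K's list, so K = grey.
The 2 variables G and J are confined to {red, teal}, which locks those values in; drop them from E, H, I.
H has just one choice, so H = yellow. Strike yellow from E.
So E = green.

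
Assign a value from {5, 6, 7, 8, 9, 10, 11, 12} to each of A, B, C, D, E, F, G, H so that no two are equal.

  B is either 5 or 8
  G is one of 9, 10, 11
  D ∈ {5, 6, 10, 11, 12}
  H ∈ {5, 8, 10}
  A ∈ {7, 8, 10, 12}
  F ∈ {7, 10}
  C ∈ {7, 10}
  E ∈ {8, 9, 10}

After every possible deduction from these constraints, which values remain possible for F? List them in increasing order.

The 8 variables draw from only 8 values {5, 6, 7, 8, 9, 10, 11, 12}, so each is used; only D can be 6, hence D = 6.
The 7 still-open variables together cover exactly {5, 7, 8, 9, 10, 11, 12} — 7 values for 7 variables — and 11 appears only in G's list, so G = 11.
Among the 6 still-open variables, 9 fits only E (and all 6 values in {5, 7, 8, 9, 10, 12} must be used), so E = 9.
The 5 still-open variables draw from only 5 values {5, 7, 8, 10, 12}, so each is used; only A can be 12, hence A = 12.
C and F share exactly the 2 values {7, 10}; by pigeonhole those values go to them, so strike 7, 10 from H.
No further eliminations apply; F can still be any of 7, 10.

7, 10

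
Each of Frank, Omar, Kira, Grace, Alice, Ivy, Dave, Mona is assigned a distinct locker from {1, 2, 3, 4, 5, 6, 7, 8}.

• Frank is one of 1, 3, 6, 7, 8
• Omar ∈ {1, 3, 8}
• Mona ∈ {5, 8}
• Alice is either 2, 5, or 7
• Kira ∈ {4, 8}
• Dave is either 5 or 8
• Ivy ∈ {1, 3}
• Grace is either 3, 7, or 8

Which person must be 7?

The 8 variables together cover exactly {1, 2, 3, 4, 5, 6, 7, 8} — 8 values for 8 variables — and 2 appears only in Alice's list, so Alice = 2.
Among the 7 still-open variables, 4 fits only Kira (and all 7 values in {1, 3, 4, 5, 6, 7, 8} must be used), so Kira = 4.
The 6 still-open variables together cover exactly {1, 3, 5, 6, 7, 8} — 6 values for 6 variables — and 6 appears only in Frank's list, so Frank = 6.
Among the 5 still-open variables, 7 fits only Grace (and all 5 values in {1, 3, 5, 7, 8} must be used), so Grace = 7.

Grace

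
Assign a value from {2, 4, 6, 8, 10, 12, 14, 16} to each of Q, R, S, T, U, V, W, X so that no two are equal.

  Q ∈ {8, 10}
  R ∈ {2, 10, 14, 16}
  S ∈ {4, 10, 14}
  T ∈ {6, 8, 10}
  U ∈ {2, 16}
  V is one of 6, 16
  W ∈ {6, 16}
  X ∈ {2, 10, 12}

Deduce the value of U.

2

Among the 8 variables, 4 fits only S (and all 8 values in {2, 4, 6, 8, 10, 12, 14, 16} must be used), so S = 4.
The 7 still-open variables together cover exactly {2, 6, 8, 10, 12, 14, 16} — 7 values for 7 variables — and 12 appears only in X's list, so X = 12.
Among the 6 still-open variables, 14 fits only R (and all 6 values in {2, 6, 8, 10, 14, 16} must be used), so R = 14.
The 5 still-open variables together cover exactly {2, 6, 8, 10, 16} — 5 values for 5 variables — and 2 appears only in U's list, so U = 2.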